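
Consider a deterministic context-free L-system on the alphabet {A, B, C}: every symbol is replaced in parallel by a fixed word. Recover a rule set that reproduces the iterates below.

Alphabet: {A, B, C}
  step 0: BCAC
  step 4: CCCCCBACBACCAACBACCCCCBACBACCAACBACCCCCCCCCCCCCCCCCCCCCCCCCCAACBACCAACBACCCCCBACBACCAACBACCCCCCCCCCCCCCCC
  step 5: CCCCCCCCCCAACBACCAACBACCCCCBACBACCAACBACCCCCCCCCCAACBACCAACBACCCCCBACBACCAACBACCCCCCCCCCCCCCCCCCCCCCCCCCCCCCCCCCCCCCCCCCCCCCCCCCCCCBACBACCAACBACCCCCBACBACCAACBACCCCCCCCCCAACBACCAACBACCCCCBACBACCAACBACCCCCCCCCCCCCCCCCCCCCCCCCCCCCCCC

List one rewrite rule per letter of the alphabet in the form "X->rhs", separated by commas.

A->CBA, B->AA, C->CC

  step 4 ⇒ step 5: CCCCCBACBACCAACBACCCCCBACBACCAACBACCCCCCCCCCCCCCCCCCCCCCCCCCAACBACCAACBACCCCCBACBACCAACBACCCCCCCCCCCCCCCC ⇒ CC·CC·CC·CC·CC·AA·CBA·CC·AA·CBA·CC·CC·CBA·CBA·CC·AA·CBA·CC·CC·CC·CC·CC·AA·CBA·CC·AA·CBA·CC·CC·CBA·CBA·CC·AA·CBA·CC·CC·CC·CC·CC·CC·CC·CC·CC·CC·CC·CC·CC·CC·CC·CC·CC·CC·CC·CC·CC·CC·CC·CC·CC·CC·CBA·CBA·CC·AA·CBA·CC·CC·CBA·CBA·CC·AA·CBA·CC·CC·CC·CC·CC·AA·CBA·CC·AA·CBA·CC·CC·CBA·CBA·CC·AA·CBA·CC·CC·CC·CC·CC·CC·CC·CC·CC·CC·CC·CC·CC·CC·CC·CC
    A ↦ CBA
    B ↦ AA
    C ↦ CC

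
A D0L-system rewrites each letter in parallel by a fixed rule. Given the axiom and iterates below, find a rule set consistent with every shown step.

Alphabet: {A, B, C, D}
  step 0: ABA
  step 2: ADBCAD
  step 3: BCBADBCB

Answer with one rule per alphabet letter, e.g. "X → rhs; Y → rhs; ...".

  step 2 ⇒ step 3: ADBCAD ⇒ BC·B·A·D·BC·B
    A ↦ BC
    B ↦ A
    C ↦ D
    D ↦ B

A->BC, B->A, C->D, D->B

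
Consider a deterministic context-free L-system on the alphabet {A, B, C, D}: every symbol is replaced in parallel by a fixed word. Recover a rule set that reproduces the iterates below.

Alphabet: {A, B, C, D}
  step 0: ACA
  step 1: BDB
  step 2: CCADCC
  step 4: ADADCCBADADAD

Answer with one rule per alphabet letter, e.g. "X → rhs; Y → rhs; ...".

  step 1 ⇒ step 2: BDB ⇒ CC·AD·CC
    B ↦ CC
    D ↦ AD
  step 0 ⇒ step 1: ACA ⇒ B·D·B
    A ↦ B
  step 0 ⇒ step 1: ACA ⇒ B·D·B
    C ↦ D

A->B, B->CC, C->D, D->AD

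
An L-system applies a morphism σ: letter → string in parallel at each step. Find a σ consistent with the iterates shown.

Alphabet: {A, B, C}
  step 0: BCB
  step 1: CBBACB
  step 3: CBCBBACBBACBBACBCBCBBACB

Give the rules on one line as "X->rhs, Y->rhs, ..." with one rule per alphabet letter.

A->CB, B->CB, C->BA

  step 0 ⇒ step 1: BCB ⇒ CB·BA·CB
    B ↦ CB
    C ↦ BA
    A ↦ CB  (constrained at step 1)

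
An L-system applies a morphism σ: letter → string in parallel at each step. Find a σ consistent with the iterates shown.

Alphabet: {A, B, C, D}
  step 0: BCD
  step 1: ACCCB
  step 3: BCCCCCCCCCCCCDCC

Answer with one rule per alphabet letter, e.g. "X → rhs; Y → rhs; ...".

  step 0 ⇒ step 1: BCD ⇒ AC·CC·B
    B ↦ AC
    C ↦ CC
    D ↦ B
    A ↦ D  (constrained at step 1)

A->D, B->AC, C->CC, D->B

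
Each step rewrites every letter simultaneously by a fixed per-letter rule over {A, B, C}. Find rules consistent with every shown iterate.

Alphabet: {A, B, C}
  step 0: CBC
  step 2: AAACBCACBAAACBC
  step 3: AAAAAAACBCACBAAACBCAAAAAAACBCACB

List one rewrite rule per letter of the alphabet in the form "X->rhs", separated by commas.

A->AA, B->C, C->ACB

  step 2 ⇒ step 3: AAACBCACBAAACBC ⇒ AA·AA·AA·ACB·C·ACB·AA·ACB·C·AA·AA·AA·ACB·C·ACB
    A ↦ AA
    B ↦ C
    C ↦ ACB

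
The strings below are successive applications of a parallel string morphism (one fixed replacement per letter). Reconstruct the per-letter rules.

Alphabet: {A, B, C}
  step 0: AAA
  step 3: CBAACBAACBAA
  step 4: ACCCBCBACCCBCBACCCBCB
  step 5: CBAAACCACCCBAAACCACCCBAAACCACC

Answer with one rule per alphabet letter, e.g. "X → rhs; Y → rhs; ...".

A->CB, B->CC, C->A

  step 4 ⇒ step 5: ACCCBCBACCCBCBACCCBCB ⇒ CB·A·A·A·CC·A·CC·CB·A·A·A·CC·A·CC·CB·A·A·A·CC·A·CC
    A ↦ CB
    B ↦ CC
    C ↦ A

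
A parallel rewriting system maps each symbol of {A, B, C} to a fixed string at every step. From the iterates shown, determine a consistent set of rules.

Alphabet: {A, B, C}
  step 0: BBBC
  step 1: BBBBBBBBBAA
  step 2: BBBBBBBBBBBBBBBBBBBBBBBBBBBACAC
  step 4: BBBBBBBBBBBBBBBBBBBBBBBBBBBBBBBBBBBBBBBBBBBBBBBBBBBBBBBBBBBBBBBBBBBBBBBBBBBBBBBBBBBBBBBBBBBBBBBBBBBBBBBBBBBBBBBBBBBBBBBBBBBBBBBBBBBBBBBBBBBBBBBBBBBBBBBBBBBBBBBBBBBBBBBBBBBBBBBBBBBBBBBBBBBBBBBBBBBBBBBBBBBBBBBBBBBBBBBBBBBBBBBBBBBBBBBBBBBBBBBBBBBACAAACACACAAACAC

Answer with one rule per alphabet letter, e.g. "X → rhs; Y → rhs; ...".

  step 1 ⇒ step 2: BBBBBBBBBAA ⇒ BBB·BBB·BBB·BBB·BBB·BBB·BBB·BBB·BBB·AC·AC
    A ↦ AC
    B ↦ BBB
  step 0 ⇒ step 1: BBBC ⇒ BBB·BBB·BBB·AA
    C ↦ AA

A->AC, B->BBB, C->AA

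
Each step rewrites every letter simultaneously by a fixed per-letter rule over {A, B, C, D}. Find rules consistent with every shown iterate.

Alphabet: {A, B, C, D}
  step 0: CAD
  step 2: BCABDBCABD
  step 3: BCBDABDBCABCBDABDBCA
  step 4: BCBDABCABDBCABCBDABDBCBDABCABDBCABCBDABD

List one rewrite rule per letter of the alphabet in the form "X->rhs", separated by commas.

A->BD, B->BC, C->BDA, D->A

  step 3 ⇒ step 4: BCBDABDBCABCBDABDBCA ⇒ BC·BDA·BC·A·BD·BC·A·BC·BDA·BD·BC·BDA·BC·A·BD·BC·A·BC·BDA·BD
    A ↦ BD
    B ↦ BC
    C ↦ BDA
    D ↦ A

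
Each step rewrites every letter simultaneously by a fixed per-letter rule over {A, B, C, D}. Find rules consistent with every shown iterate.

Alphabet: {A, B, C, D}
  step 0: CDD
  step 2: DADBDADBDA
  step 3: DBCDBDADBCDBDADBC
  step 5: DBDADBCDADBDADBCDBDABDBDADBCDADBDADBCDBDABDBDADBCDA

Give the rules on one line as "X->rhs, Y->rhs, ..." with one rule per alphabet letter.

  step 2 ⇒ step 3: DADBDADBDA ⇒ DB·C·DB·DA·DB·C·DB·DA·DB·C
    A ↦ C
    B ↦ DA
    D ↦ DB
    C ↦ B  (constrained at step 0)

A->C, B->DA, C->B, D->DB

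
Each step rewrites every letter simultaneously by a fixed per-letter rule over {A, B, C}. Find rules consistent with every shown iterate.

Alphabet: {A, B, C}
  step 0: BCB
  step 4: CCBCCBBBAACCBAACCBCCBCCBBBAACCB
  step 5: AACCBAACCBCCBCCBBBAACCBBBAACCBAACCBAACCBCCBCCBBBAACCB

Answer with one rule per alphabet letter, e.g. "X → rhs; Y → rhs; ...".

A->B, B->CCB, C->A

  step 4 ⇒ step 5: CCBCCBBBAACCBAACCBCCBCCBBBAACCB ⇒ A·A·CCB·A·A·CCB·CCB·CCB·B·B·A·A·CCB·B·B·A·A·CCB·A·A·CCB·A·A·CCB·CCB·CCB·B·B·A·A·CCB
    A ↦ B
    B ↦ CCB
    C ↦ A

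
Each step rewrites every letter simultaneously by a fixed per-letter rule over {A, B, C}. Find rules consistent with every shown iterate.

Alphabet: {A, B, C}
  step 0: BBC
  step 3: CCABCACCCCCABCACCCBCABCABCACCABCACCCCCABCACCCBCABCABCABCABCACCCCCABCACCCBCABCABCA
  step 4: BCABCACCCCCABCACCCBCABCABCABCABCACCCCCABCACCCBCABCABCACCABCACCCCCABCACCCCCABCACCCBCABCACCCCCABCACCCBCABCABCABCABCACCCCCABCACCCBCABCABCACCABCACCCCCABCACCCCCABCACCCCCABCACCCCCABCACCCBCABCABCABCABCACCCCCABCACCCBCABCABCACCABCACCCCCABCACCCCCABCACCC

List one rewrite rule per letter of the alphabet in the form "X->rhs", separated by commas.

A->CCC, B->CCA, C->BCA

  step 3 ⇒ step 4: CCABCACCCCCABCACCCBCABCABCACCABCACCCCCABCACCCBCABCABCABCABCACCCCCABCACCCBCABCABCA ⇒ BCA·BCA·CCC·CCA·BCA·CCC·BCA·BCA·BCA·BCA·BCA·CCC·CCA·BCA·CCC·BCA·BCA·BCA·CCA·BCA·CCC·CCA·BCA·CCC·CCA·BCA·CCC·BCA·BCA·CCC·CCA·BCA·CCC·BCA·BCA·BCA·BCA·BCA·CCC·CCA·BCA·CCC·BCA·BCA·BCA·CCA·BCA·CCC·CCA·BCA·CCC·CCA·BCA·CCC·CCA·BCA·CCC·CCA·BCA·CCC·BCA·BCA·BCA·BCA·BCA·CCC·CCA·BCA·CCC·BCA·BCA·BCA·CCA·BCA·CCC·CCA·BCA·CCC·CCA·BCA·CCC
    A ↦ CCC
    B ↦ CCA
    C ↦ BCA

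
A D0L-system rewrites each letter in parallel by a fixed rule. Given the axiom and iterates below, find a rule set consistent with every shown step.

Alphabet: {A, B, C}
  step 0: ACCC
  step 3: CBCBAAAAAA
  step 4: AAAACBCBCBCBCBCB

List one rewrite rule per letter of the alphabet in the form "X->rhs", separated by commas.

A->CB, B->A, C->A

  step 3 ⇒ step 4: CBCBAAAAAA ⇒ A·A·A·A·CB·CB·CB·CB·CB·CB
    A ↦ CB
    B ↦ A
    C ↦ A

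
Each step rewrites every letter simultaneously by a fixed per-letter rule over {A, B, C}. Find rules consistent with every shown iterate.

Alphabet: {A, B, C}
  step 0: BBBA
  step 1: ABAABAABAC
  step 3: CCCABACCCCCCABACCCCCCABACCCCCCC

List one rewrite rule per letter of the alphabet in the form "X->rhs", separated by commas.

A->C, B->ABA, C->CC

  step 0 ⇒ step 1: BBBA ⇒ ABA·ABA·ABA·C
    A ↦ C
    B ↦ ABA
    C ↦ CC  (constrained at step 1)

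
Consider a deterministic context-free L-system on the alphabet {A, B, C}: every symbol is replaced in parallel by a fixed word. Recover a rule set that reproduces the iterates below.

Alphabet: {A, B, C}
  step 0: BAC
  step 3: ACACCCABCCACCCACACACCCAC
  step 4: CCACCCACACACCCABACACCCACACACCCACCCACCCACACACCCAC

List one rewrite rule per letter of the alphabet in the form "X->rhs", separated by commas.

  step 3 ⇒ step 4: ACACCCABCCACCCACACACCCAC ⇒ CC·AC·CC·AC·AC·AC·CC·AB·AC·AC·CC·AC·AC·AC·CC·AC·CC·AC·CC·AC·AC·AC·CC·AC
    A ↦ CC
    B ↦ AB
    C ↦ AC

A->CC, B->AB, C->AC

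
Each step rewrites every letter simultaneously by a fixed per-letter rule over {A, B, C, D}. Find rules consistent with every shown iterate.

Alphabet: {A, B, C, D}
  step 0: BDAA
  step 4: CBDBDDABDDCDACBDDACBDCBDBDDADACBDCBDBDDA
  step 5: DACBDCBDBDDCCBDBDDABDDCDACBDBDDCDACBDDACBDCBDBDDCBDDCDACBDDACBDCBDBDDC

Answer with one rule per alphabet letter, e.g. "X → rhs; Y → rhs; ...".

  step 4 ⇒ step 5: CBDBDDABDDCDACBDDACBDCBDBDDADACBDCBDBDDA ⇒ DA·C·BD·C·BD·BD·DC·C·BD·BD·DA·BD·DC·DA·C·BD·BD·DC·DA·C·BD·DA·C·BD·C·BD·BD·DC·BD·DC·DA·C·BD·DA·C·BD·C·BD·BD·DC
    A ↦ DC
    B ↦ C
    C ↦ DA
    D ↦ BD

A->DC, B->C, C->DA, D->BD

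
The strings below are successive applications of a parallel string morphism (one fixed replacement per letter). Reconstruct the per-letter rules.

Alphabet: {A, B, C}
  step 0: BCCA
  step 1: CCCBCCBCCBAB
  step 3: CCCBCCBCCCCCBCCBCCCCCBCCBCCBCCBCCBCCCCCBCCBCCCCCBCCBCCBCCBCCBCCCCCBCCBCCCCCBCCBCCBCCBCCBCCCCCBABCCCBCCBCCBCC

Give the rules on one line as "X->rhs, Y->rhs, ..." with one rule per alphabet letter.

  step 0 ⇒ step 1: BCCA ⇒ CCC·BCC·BCC·BAB
    A ↦ BAB
    B ↦ CCC
    C ↦ BCC

A->BAB, B->CCC, C->BCC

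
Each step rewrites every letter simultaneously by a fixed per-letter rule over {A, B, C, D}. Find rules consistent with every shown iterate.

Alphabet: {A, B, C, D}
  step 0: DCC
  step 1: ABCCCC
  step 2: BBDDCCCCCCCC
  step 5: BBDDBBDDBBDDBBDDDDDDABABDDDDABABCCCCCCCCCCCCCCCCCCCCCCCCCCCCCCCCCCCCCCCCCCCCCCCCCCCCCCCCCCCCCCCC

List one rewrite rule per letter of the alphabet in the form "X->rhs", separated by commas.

A->BB, B->DD, C->CC, D->AB

  step 1 ⇒ step 2: ABCCCC ⇒ BB·DD·CC·CC·CC·CC
    A ↦ BB
    B ↦ DD
    C ↦ CC
  step 0 ⇒ step 1: DCC ⇒ AB·CC·CC
    D ↦ AB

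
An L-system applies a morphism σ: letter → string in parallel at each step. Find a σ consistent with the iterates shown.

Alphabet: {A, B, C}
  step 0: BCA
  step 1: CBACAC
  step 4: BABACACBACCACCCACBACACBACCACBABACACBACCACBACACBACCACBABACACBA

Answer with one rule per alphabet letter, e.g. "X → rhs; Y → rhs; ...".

  step 0 ⇒ step 1: BCA ⇒ C·BA·CAC
    A ↦ CAC
    B ↦ C
    C ↦ BA

A->CAC, B->C, C->BA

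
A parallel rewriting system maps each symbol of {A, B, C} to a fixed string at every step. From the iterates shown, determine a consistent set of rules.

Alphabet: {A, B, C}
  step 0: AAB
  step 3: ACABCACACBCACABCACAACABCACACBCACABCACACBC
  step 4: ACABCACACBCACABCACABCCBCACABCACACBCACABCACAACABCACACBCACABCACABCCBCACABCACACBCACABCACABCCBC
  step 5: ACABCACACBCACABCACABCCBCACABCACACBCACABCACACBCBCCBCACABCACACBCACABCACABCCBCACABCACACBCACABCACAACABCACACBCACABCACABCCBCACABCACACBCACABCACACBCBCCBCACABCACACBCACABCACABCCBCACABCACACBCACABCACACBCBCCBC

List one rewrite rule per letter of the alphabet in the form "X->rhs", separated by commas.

A->ACA, B->C, C->BC

  step 4 ⇒ step 5: ACABCACACBCACABCACABCCBCACABCACACBCACABCACAACABCACACBCACABCACABCCBCACABCACACBCACABCACABCCBC ⇒ ACA·BC·ACA·C·BC·ACA·BC·ACA·BC·C·BC·ACA·BC·ACA·C·BC·ACA·BC·ACA·C·BC·BC·C·BC·ACA·BC·ACA·C·BC·ACA·BC·ACA·BC·C·BC·ACA·BC·ACA·C·BC·ACA·BC·ACA·ACA·BC·ACA·C·BC·ACA·BC·ACA·BC·C·BC·ACA·BC·ACA·C·BC·ACA·BC·ACA·C·BC·BC·C·BC·ACA·BC·ACA·C·BC·ACA·BC·ACA·BC·C·BC·ACA·BC·ACA·C·BC·ACA·BC·ACA·C·BC·BC·C·BC
    A ↦ ACA
    B ↦ C
    C ↦ BC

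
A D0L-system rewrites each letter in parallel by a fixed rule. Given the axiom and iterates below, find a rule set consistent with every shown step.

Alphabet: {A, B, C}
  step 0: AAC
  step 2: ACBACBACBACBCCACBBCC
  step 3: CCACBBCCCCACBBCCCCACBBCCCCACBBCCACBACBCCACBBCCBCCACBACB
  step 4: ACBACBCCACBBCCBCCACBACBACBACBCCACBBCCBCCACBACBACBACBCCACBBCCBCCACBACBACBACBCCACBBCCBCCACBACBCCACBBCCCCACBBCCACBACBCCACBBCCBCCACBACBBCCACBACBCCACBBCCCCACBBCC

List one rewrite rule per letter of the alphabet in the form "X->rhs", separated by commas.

  step 3 ⇒ step 4: CCACBBCCCCACBBCCCCACBBCCCCACBBCCACBACBCCACBBCCBCCACBACB ⇒ ACB·ACB·CC·ACB·BCC·BCC·ACB·ACB·ACB·ACB·CC·ACB·BCC·BCC·ACB·ACB·ACB·ACB·CC·ACB·BCC·BCC·ACB·ACB·ACB·ACB·CC·ACB·BCC·BCC·ACB·ACB·CC·ACB·BCC·CC·ACB·BCC·ACB·ACB·CC·ACB·BCC·BCC·ACB·ACB·BCC·ACB·ACB·CC·ACB·BCC·CC·ACB·BCC
    A ↦ CC
    B ↦ BCC
    C ↦ ACB

A->CC, B->BCC, C->ACB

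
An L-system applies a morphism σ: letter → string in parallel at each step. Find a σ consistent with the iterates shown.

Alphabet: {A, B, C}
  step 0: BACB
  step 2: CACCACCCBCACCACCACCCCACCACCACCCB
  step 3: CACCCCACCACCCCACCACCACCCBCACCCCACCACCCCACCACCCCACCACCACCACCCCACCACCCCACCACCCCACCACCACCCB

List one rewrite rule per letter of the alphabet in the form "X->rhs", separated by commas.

  step 2 ⇒ step 3: CACCACCCBCACCACCACCCCACCACCACCCB ⇒ CAC·CC·CAC·CAC·CC·CAC·CAC·CAC·CCB·CAC·CC·CAC·CAC·CC·CAC·CAC·CC·CAC·CAC·CAC·CAC·CC·CAC·CAC·CC·CAC·CAC·CC·CAC·CAC·CAC·CCB
    A ↦ CC
    B ↦ CCB
    C ↦ CAC

A->CC, B->CCB, C->CAC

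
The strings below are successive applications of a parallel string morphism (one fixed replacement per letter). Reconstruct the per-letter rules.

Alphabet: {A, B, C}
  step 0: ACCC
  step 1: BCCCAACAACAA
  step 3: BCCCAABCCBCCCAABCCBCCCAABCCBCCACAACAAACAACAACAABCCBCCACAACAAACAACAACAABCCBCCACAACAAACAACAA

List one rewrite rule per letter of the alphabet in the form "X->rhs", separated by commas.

A->BCC, B->A, C->CAA

  step 0 ⇒ step 1: ACCC ⇒ BCC·CAA·CAA·CAA
    A ↦ BCC
    C ↦ CAA
    B ↦ A  (constrained at step 1)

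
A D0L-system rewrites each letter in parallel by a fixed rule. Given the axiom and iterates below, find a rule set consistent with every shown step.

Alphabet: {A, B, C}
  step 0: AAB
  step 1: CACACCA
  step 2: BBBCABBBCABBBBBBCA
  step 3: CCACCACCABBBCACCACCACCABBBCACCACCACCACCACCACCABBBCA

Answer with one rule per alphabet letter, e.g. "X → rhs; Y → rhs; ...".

  step 2 ⇒ step 3: BBBCABBBCABBBBBBCA ⇒ CCA·CCA·CCA·BBB·CA·CCA·CCA·CCA·BBB·CA·CCA·CCA·CCA·CCA·CCA·CCA·BBB·CA
    A ↦ CA
    B ↦ CCA
    C ↦ BBB

A->CA, B->CCA, C->BBB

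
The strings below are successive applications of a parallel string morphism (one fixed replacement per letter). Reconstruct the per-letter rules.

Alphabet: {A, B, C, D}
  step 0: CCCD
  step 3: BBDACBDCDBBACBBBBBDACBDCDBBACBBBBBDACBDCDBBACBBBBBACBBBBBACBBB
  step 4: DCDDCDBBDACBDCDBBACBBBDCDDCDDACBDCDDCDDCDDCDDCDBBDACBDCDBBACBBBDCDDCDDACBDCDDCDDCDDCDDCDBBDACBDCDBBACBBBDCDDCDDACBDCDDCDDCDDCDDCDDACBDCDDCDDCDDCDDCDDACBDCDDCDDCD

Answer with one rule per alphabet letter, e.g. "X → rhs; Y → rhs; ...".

A->D, B->DCD, C->ACB, D->BB

  step 3 ⇒ step 4: BBDACBDCDBBACBBBBBDACBDCDBBACBBBBBDACBDCDBBACBBBBBACBBBBBACBBB ⇒ DCD·DCD·BB·D·ACB·DCD·BB·ACB·BB·DCD·DCD·D·ACB·DCD·DCD·DCD·DCD·DCD·BB·D·ACB·DCD·BB·ACB·BB·DCD·DCD·D·ACB·DCD·DCD·DCD·DCD·DCD·BB·D·ACB·DCD·BB·ACB·BB·DCD·DCD·D·ACB·DCD·DCD·DCD·DCD·DCD·D·ACB·DCD·DCD·DCD·DCD·DCD·D·ACB·DCD·DCD·DCD
    A ↦ D
    B ↦ DCD
    C ↦ ACB
    D ↦ BB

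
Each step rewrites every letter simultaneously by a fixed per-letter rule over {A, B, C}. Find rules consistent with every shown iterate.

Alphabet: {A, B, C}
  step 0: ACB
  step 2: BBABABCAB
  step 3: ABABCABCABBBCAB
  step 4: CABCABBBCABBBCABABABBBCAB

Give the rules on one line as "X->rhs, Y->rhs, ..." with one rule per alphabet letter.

A->C, B->AB, C->BB

  step 3 ⇒ step 4: ABABCABCABBBCAB ⇒ C·AB·C·AB·BB·C·AB·BB·C·AB·AB·AB·BB·C·AB
    A ↦ C
    B ↦ AB
    C ↦ BB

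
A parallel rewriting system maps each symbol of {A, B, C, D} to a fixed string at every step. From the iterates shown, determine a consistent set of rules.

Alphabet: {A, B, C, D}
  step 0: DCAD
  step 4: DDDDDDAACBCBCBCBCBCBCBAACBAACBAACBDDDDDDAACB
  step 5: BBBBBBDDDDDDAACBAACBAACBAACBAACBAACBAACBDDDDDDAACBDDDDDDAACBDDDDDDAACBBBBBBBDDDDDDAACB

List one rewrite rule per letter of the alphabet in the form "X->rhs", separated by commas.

  step 4 ⇒ step 5: DDDDDDAACBCBCBCBCBCBCBAACBAACBAACBDDDDDDAACB ⇒ B·B·B·B·B·B·DDD·DDD·AA·CB·AA·CB·AA·CB·AA·CB·AA·CB·AA·CB·AA·CB·DDD·DDD·AA·CB·DDD·DDD·AA·CB·DDD·DDD·AA·CB·B·B·B·B·B·B·DDD·DDD·AA·CB
    A ↦ DDD
    B ↦ CB
    C ↦ AA
    D ↦ B

A->DDD, B->CB, C->AA, D->B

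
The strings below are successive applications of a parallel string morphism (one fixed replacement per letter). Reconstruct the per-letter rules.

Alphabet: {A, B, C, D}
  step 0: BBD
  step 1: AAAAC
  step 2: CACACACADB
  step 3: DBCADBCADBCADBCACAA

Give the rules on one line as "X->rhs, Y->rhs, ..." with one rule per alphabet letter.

A->CA, B->AA, C->DB, D->C

  step 2 ⇒ step 3: CACACACADB ⇒ DB·CA·DB·CA·DB·CA·DB·CA·C·AA
    A ↦ CA
    B ↦ AA
    C ↦ DB
    D ↦ C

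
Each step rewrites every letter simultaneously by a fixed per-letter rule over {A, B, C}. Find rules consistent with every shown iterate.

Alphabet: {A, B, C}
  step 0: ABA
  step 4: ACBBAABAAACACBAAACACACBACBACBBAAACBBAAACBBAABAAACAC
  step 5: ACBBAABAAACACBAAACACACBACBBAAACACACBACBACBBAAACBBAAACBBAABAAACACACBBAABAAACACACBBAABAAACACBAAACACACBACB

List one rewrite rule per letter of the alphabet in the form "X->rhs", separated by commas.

A->AC, B->BAA, C->B

  step 4 ⇒ step 5: ACBBAABAAACACBAAACACACBACBACBBAAACBBAAACBBAABAAACAC ⇒ AC·B·BAA·BAA·AC·AC·BAA·AC·AC·AC·B·AC·B·BAA·AC·AC·AC·B·AC·B·AC·B·BAA·AC·B·BAA·AC·B·BAA·BAA·AC·AC·AC·B·BAA·BAA·AC·AC·AC·B·BAA·BAA·AC·AC·BAA·AC·AC·AC·B·AC·B
    A ↦ AC
    B ↦ BAA
    C ↦ B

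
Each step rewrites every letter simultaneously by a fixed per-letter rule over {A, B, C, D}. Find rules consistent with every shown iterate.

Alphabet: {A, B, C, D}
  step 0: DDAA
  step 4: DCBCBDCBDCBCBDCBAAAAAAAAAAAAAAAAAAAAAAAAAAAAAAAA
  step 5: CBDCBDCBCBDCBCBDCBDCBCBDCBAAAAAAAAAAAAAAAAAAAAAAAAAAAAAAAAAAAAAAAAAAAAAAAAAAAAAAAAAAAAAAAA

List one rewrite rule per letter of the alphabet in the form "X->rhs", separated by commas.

  step 4 ⇒ step 5: DCBCBDCBDCBCBDCBAAAAAAAAAAAAAAAAAAAAAAAAAAAAAAAA ⇒ CB·D·CB·D·CB·CB·D·CB·CB·D·CB·D·CB·CB·D·CB·AA·AA·AA·AA·AA·AA·AA·AA·AA·AA·AA·AA·AA·AA·AA·AA·AA·AA·AA·AA·AA·AA·AA·AA·AA·AA·AA·AA·AA·AA·AA·AA
    A ↦ AA
    B ↦ CB
    C ↦ D
    D ↦ CB

A->AA, B->CB, C->D, D->CB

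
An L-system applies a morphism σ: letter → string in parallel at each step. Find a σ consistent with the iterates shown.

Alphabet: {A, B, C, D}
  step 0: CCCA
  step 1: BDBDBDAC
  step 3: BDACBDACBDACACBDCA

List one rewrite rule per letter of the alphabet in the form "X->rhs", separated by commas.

  step 0 ⇒ step 1: CCCA ⇒ BD·BD·BD·AC
    A ↦ AC
    C ↦ BD
    B ↦ C  (constrained at step 1)
    D ↦ A  (constrained at step 1)

A->AC, B->C, C->BD, D->A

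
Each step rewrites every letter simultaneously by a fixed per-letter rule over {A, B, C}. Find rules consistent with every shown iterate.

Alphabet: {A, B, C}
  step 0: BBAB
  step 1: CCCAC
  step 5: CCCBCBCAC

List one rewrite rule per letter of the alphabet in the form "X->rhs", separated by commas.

A->CA, B->C, C->B

  step 0 ⇒ step 1: BBAB ⇒ C·C·CA·C
    A ↦ CA
    B ↦ C
    C ↦ B  (constrained at step 1)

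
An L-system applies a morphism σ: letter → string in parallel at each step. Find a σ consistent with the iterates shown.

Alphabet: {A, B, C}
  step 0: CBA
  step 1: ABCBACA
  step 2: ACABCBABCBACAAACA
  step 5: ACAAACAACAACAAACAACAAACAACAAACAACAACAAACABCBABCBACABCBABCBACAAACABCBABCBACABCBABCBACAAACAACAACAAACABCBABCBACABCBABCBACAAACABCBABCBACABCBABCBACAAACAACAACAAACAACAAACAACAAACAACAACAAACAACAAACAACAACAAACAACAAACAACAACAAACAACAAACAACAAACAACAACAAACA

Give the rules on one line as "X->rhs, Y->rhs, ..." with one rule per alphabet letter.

  step 1 ⇒ step 2: ABCBACA ⇒ ACA·BCB·A·BCB·ACA·A·ACA
    A ↦ ACA
    B ↦ BCB
    C ↦ A

A->ACA, B->BCB, C->A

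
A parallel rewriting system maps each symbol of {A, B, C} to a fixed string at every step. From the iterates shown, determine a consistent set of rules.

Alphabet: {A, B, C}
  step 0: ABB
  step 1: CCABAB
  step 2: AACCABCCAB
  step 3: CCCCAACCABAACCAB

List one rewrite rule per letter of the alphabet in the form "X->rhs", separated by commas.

  step 2 ⇒ step 3: AACCABCCAB ⇒ CC·CC·A·A·CC·AB·A·A·CC·AB
    A ↦ CC
    B ↦ AB
    C ↦ A

A->CC, B->AB, C->A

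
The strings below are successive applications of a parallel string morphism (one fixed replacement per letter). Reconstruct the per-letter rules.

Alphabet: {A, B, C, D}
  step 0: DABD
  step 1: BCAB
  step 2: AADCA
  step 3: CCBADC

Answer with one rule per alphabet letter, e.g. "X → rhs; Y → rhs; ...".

A->C, B->A, C->AD, D->B

  step 2 ⇒ step 3: AADCA ⇒ C·C·B·AD·C
    A ↦ C
    C ↦ AD
    D ↦ B
  step 0 ⇒ step 1: DABD ⇒ B·C·A·B
    B ↦ A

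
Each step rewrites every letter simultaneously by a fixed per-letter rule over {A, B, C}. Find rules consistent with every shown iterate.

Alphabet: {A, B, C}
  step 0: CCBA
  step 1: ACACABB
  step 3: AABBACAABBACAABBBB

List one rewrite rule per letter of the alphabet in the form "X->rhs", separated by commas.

  step 0 ⇒ step 1: CCBA ⇒ AC·AC·A·BB
    A ↦ BB
    B ↦ A
    C ↦ AC

A->BB, B->A, C->AC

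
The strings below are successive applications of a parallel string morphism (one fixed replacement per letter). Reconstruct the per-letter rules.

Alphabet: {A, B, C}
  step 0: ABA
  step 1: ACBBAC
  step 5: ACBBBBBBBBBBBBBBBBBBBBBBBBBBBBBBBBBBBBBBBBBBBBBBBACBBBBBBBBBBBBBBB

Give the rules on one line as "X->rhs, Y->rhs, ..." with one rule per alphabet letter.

A->AC, B->BB, C->B

  step 0 ⇒ step 1: ABA ⇒ AC·BB·AC
    A ↦ AC
    B ↦ BB
    C ↦ B  (constrained at step 1)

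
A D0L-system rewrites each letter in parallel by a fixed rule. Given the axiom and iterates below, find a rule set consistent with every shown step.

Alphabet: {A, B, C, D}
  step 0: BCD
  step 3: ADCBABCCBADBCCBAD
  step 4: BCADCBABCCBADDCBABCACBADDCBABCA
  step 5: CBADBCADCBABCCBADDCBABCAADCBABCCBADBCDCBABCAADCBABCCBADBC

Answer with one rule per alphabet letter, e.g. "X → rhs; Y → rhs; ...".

  step 4 ⇒ step 5: BCADCBABCCBADDCBABCACBADDCBABCA ⇒ CBA·D·BC·A·D·CBA·BC·CBA·D·D·CBA·BC·A·A·D·CBA·BC·CBA·D·BC·D·CBA·BC·A·A·D·CBA·BC·CBA·D·BC
    A ↦ BC
    B ↦ CBA
    C ↦ D
    D ↦ A

A->BC, B->CBA, C->D, D->A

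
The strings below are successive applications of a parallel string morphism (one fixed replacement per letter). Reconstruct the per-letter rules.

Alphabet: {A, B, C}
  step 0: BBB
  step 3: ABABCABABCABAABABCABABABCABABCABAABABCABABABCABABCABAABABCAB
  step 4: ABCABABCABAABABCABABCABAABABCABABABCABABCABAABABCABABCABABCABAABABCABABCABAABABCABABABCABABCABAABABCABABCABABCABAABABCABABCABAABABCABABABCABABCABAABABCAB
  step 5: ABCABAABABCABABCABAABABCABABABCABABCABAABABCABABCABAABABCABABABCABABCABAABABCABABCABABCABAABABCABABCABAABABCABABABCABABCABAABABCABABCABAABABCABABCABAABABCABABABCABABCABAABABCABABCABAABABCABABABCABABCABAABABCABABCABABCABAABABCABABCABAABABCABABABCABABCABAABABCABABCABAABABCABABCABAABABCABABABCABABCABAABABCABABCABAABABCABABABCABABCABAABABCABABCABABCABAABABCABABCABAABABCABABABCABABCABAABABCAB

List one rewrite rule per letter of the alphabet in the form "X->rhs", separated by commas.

  step 4 ⇒ step 5: ABCABABCABAABABCABABCABAABABCABABABCABABCABAABABCABABCABABCABAABABCABABCABAABABCABABABCABABCABAABABCABABCABABCABAABABCABABCABAABABCABABABCABABCABAABABCAB ⇒ AB·CAB·AAB·AB·CAB·AB·CAB·AAB·AB·CAB·AB·AB·CAB·AB·CAB·AAB·AB·CAB·AB·CAB·AAB·AB·CAB·AB·AB·CAB·AB·CAB·AAB·AB·CAB·AB·CAB·AB·CAB·AAB·AB·CAB·AB·CAB·AAB·AB·CAB·AB·AB·CAB·AB·CAB·AAB·AB·CAB·AB·CAB·AAB·AB·CAB·AB·CAB·AAB·AB·CAB·AB·AB·CAB·AB·CAB·AAB·AB·CAB·AB·CAB·AAB·AB·CAB·AB·AB·CAB·AB·CAB·AAB·AB·CAB·AB·CAB·AB·CAB·AAB·AB·CAB·AB·CAB·AAB·AB·CAB·AB·AB·CAB·AB·CAB·AAB·AB·CAB·AB·CAB·AAB·AB·CAB·AB·CAB·AAB·AB·CAB·AB·AB·CAB·AB·CAB·AAB·AB·CAB·AB·CAB·AAB·AB·CAB·AB·AB·CAB·AB·CAB·AAB·AB·CAB·AB·CAB·AB·CAB·AAB·AB·CAB·AB·CAB·AAB·AB·CAB·AB·AB·CAB·AB·CAB·AAB·AB·CAB
    A ↦ AB
    B ↦ CAB
    C ↦ AAB

A->AB, B->CAB, C->AAB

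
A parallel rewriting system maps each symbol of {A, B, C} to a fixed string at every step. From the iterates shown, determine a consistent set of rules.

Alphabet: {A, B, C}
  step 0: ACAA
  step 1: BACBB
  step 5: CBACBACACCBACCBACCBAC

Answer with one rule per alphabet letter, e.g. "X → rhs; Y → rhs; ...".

A->B, B->C, C->AC

  step 0 ⇒ step 1: ACAA ⇒ B·AC·B·B
    A ↦ B
    C ↦ AC
    B ↦ C  (constrained at step 1)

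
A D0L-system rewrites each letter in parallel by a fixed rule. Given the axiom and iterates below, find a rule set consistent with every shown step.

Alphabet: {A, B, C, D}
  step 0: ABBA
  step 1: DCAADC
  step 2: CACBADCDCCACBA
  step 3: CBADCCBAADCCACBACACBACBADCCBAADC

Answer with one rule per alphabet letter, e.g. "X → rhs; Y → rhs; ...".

A->DC, B->A, C->CBA, D->CA

  step 2 ⇒ step 3: CACBADCDCCACBA ⇒ CBA·DC·CBA·A·DC·CA·CBA·CA·CBA·CBA·DC·CBA·A·DC
    A ↦ DC
    B ↦ A
    C ↦ CBA
    D ↦ CA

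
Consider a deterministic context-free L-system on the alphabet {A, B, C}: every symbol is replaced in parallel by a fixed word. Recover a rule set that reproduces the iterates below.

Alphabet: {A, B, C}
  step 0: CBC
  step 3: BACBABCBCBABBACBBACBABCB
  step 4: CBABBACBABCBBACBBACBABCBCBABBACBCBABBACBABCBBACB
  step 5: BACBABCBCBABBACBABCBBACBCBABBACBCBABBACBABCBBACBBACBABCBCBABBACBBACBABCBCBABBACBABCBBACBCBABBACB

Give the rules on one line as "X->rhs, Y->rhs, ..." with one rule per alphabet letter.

A->AB, B->CB, C->BA

  step 4 ⇒ step 5: CBABBACBABCBBACBBACBABCBCBABBACBCBABBACBABCBBACB ⇒ BA·CB·AB·CB·CB·AB·BA·CB·AB·CB·BA·CB·CB·AB·BA·CB·CB·AB·BA·CB·AB·CB·BA·CB·BA·CB·AB·CB·CB·AB·BA·CB·BA·CB·AB·CB·CB·AB·BA·CB·AB·CB·BA·CB·CB·AB·BA·CB
    A ↦ AB
    B ↦ CB
    C ↦ BA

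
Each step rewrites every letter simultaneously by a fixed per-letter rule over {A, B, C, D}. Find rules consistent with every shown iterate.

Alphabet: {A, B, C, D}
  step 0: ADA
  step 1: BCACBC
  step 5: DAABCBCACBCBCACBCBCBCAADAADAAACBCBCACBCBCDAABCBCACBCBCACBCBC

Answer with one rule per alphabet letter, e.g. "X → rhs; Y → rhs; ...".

  step 0 ⇒ step 1: ADA ⇒ BC·AC·BC
    A ↦ BC
    D ↦ AC
    B ↦ D  (constrained at step 1)
    C ↦ AA  (constrained at step 1)

A->BC, B->D, C->AA, D->AC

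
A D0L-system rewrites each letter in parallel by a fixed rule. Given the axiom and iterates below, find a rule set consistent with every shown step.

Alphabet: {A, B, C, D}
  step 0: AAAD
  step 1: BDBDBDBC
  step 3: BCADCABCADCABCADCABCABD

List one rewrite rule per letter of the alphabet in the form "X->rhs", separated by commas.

A->BD, B->DC, C->A, D->BC

  step 0 ⇒ step 1: AAAD ⇒ BD·BD·BD·BC
    A ↦ BD
    D ↦ BC
    B ↦ DC  (constrained at step 1)
    C ↦ A  (constrained at step 1)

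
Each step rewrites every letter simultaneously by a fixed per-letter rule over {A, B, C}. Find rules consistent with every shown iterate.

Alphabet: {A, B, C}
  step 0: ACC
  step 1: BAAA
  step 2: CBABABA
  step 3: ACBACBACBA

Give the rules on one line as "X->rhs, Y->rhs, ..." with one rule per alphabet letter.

A->BA, B->C, C->A

  step 2 ⇒ step 3: CBABABA ⇒ A·C·BA·C·BA·C·BA
    A ↦ BA
    B ↦ C
    C ↦ A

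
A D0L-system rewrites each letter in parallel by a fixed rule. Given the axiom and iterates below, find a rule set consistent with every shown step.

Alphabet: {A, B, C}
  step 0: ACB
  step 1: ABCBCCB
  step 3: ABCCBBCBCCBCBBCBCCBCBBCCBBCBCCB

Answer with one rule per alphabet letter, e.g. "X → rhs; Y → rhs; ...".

  step 0 ⇒ step 1: ACB ⇒ ABC·BC·CB
    A ↦ ABC
    B ↦ CB
    C ↦ BC

A->ABC, B->CB, C->BC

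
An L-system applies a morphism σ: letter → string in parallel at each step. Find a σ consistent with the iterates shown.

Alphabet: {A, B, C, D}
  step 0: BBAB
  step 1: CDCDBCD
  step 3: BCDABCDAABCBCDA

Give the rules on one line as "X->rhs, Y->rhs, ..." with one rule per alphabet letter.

  step 0 ⇒ step 1: BBAB ⇒ CD·CD·B·CD
    A ↦ B
    B ↦ CD
    C ↦ A  (constrained at step 1)
    D ↦ BC  (constrained at step 1)

A->B, B->CD, C->A, D->BC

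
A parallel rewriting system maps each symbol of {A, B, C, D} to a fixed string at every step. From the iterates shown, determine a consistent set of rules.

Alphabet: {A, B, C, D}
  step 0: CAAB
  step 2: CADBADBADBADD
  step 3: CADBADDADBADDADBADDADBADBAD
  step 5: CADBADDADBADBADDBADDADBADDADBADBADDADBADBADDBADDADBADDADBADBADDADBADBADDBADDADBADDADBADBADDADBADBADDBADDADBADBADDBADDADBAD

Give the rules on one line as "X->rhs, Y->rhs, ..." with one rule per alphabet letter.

A->D, B->DA, C->CA, D->BAD

  step 2 ⇒ step 3: CADBADBADBADD ⇒ CA·D·BAD·DA·D·BAD·DA·D·BAD·DA·D·BAD·BAD
    A ↦ D
    B ↦ DA
    C ↦ CA
    D ↦ BAD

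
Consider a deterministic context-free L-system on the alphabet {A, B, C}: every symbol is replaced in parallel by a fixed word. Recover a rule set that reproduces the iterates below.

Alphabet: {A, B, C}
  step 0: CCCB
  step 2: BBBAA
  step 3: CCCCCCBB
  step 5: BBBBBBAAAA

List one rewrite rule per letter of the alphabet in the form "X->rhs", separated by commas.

A->B, B->CC, C->A

  step 2 ⇒ step 3: BBBAA ⇒ CC·CC·CC·B·B
    A ↦ B
    B ↦ CC
    C ↦ A  (constrained at step 0)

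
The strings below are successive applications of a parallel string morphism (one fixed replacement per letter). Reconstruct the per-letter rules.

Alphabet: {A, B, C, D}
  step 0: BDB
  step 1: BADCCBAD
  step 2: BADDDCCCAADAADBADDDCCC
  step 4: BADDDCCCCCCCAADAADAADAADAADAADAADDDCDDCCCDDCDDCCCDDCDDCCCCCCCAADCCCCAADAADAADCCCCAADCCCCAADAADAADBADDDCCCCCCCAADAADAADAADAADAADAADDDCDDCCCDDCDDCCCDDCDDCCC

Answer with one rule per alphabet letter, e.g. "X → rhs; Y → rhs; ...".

  step 1 ⇒ step 2: BADCCBAD ⇒ BAD·DDC·CC·AAD·AAD·BAD·DDC·CC
    A ↦ DDC
    B ↦ BAD
    C ↦ AAD
    D ↦ CC

A->DDC, B->BAD, C->AAD, D->CC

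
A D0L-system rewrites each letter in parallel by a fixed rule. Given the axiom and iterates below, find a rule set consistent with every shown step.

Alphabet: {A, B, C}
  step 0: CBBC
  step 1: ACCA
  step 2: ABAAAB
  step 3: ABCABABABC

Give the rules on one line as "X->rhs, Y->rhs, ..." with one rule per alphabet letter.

  step 2 ⇒ step 3: ABAAAB ⇒ AB·C·AB·AB·AB·C
    A ↦ AB
    B ↦ C
  step 0 ⇒ step 1: CBBC ⇒ A·C·C·A
    C ↦ A

A->AB, B->C, C->A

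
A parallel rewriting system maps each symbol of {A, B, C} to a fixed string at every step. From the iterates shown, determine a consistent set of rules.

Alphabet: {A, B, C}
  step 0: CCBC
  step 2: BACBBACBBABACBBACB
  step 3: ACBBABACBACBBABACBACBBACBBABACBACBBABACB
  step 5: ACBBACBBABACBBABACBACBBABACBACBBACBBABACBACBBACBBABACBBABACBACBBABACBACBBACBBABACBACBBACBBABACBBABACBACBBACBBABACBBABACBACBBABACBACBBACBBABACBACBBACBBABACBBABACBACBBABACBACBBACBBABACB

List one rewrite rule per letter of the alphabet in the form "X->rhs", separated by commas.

  step 2 ⇒ step 3: BACBBACBBABACBBACB ⇒ ACB·B·AB·ACB·ACB·B·AB·ACB·ACB·B·ACB·B·AB·ACB·ACB·B·AB·ACB
    A ↦ B
    B ↦ ACB
    C ↦ AB

A->B, B->ACB, C->AB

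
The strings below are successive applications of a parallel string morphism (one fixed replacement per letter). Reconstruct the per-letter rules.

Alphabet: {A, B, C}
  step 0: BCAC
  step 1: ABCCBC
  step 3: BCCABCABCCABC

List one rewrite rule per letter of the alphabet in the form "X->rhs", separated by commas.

A->C, B->A, C->BC

  step 0 ⇒ step 1: BCAC ⇒ A·BC·C·BC
    A ↦ C
    B ↦ A
    C ↦ BC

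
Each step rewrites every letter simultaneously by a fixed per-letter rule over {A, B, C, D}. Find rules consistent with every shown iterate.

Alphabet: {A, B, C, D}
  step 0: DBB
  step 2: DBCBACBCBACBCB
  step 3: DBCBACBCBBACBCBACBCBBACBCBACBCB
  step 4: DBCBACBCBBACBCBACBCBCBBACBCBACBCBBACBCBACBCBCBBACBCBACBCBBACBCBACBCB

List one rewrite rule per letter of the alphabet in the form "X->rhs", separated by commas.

  step 3 ⇒ step 4: DBCBACBCBBACBCBACBCBBACBCBACBCB ⇒ DB·CB·ACB·CB·B·ACB·CB·ACB·CB·CB·B·ACB·CB·ACB·CB·B·ACB·CB·ACB·CB·CB·B·ACB·CB·ACB·CB·B·ACB·CB·ACB·CB
    A ↦ B
    B ↦ CB
    C ↦ ACB
    D ↦ DB

A->B, B->CB, C->ACB, D->DB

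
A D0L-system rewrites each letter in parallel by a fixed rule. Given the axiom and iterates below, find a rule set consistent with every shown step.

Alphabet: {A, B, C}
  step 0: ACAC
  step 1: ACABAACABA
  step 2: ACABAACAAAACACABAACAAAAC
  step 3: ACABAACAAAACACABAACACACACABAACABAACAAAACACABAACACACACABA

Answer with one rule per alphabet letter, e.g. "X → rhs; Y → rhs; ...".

A->AC, B->AAA, C->ABA

  step 2 ⇒ step 3: ACABAACAAAACACABAACAAAAC ⇒ AC·ABA·AC·AAA·AC·AC·ABA·AC·AC·AC·AC·ABA·AC·ABA·AC·AAA·AC·AC·ABA·AC·AC·AC·AC·ABA
    A ↦ AC
    B ↦ AAA
    C ↦ ABA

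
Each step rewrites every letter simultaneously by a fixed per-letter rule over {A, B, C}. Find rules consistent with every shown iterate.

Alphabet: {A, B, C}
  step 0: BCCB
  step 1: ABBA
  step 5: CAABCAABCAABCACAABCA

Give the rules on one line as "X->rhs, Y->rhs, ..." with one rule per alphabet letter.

A->CA, B->A, C->B

  step 0 ⇒ step 1: BCCB ⇒ A·B·B·A
    B ↦ A
    C ↦ B
    A ↦ CA  (constrained at step 1)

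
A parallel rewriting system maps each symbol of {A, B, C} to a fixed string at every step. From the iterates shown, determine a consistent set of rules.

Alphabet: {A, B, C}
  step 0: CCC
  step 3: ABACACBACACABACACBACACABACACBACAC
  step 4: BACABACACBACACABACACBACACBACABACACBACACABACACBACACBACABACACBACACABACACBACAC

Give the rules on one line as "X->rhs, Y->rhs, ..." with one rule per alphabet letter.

  step 3 ⇒ step 4: ABACACBACACABACACBACACABACACBACAC ⇒ BAC·A·BAC·AC·BAC·AC·A·BAC·AC·BAC·AC·BAC·A·BAC·AC·BAC·AC·A·BAC·AC·BAC·AC·BAC·A·BAC·AC·BAC·AC·A·BAC·AC·BAC·AC
    A ↦ BAC
    B ↦ A
    C ↦ AC

A->BAC, B->A, C->AC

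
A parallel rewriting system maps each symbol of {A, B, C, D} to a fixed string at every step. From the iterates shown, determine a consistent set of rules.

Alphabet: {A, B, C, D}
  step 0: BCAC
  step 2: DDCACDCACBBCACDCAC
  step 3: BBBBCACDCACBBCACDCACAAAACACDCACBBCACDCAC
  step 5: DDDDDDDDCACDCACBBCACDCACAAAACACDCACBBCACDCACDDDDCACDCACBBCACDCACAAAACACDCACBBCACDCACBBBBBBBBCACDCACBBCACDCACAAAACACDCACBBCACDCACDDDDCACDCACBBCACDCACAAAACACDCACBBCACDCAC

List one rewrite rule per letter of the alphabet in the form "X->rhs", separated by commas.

A->D, B->AA, C->CAC, D->BB

  step 2 ⇒ step 3: DDCACDCACBBCACDCAC ⇒ BB·BB·CAC·D·CAC·BB·CAC·D·CAC·AA·AA·CAC·D·CAC·BB·CAC·D·CAC
    A ↦ D
    B ↦ AA
    C ↦ CAC
    D ↦ BB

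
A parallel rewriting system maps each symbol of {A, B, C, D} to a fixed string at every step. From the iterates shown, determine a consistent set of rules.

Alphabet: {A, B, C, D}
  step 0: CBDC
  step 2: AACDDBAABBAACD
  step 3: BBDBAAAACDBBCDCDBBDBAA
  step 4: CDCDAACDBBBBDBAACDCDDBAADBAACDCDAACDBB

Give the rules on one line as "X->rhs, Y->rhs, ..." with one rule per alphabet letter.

  step 3 ⇒ step 4: BBDBAAAACDBBCDCDBBDBAA ⇒ CD·CD·AA·CD·B·B·B·B·DB·AA·CD·CD·DB·AA·DB·AA·CD·CD·AA·CD·B·B
    A ↦ B
    B ↦ CD
    C ↦ DB
    D ↦ AA

A->B, B->CD, C->DB, D->AA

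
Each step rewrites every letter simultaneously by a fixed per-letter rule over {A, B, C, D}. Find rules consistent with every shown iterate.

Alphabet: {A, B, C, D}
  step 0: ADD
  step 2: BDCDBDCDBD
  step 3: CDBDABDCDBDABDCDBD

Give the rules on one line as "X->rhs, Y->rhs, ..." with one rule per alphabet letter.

A->D, B->CD, C->A, D->BD

  step 2 ⇒ step 3: BDCDBDCDBD ⇒ CD·BD·A·BD·CD·BD·A·BD·CD·BD
    B ↦ CD
    C ↦ A
    D ↦ BD
    A ↦ D  (constrained at step 0)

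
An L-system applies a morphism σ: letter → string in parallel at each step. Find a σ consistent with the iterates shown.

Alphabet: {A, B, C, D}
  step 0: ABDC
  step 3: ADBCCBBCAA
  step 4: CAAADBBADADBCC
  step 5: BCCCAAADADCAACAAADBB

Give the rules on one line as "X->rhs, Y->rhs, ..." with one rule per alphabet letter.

A->C, B->AD, C->B, D->AA

  step 4 ⇒ step 5: CAAADBBADADBCC ⇒ B·C·C·C·AA·AD·AD·C·AA·C·AA·AD·B·B
    A ↦ C
    B ↦ AD
    C ↦ B
    D ↦ AA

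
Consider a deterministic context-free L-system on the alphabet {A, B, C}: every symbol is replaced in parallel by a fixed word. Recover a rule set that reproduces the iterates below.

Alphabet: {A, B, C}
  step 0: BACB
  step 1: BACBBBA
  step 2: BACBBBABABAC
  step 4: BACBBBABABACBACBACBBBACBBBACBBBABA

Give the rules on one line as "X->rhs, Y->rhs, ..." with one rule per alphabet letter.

A->C, B->BA, C->BB

  step 1 ⇒ step 2: BACBBBA ⇒ BA·C·BB·BA·BA·BA·C
    A ↦ C
    B ↦ BA
    C ↦ BB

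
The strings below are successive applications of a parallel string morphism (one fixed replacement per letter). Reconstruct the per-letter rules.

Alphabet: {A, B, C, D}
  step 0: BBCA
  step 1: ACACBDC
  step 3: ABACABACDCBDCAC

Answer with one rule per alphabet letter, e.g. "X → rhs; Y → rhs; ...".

  step 0 ⇒ step 1: BBCA ⇒ AC·AC·B·DC
    A ↦ DC
    B ↦ AC
    C ↦ B
    D ↦ A  (constrained at step 1)

A->DC, B->AC, C->B, D->A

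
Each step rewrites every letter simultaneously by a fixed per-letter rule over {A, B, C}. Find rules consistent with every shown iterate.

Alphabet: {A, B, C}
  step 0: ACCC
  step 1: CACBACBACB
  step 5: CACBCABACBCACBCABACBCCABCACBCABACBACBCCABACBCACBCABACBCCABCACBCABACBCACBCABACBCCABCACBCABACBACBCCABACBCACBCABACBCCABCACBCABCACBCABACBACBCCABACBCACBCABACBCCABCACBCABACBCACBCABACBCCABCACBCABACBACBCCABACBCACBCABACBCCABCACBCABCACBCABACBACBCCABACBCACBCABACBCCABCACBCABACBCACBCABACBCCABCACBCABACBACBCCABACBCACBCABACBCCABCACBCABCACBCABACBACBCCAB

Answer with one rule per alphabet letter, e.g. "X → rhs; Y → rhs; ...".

  step 0 ⇒ step 1: ACCC ⇒ C·ACB·ACB·ACB
    A ↦ C
    C ↦ ACB
    B ↦ CAB  (constrained at step 1)

A->C, B->CAB, C->ACB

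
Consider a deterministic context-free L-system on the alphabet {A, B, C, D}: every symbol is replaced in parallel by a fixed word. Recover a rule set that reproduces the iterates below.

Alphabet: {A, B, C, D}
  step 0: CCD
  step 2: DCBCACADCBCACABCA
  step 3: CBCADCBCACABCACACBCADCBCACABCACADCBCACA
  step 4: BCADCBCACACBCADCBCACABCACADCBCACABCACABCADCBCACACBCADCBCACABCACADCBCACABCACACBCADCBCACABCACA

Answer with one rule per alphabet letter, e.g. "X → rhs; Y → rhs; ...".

A->CA, B->DC, C->BCA, D->C

  step 3 ⇒ step 4: CBCADCBCACABCACACBCADCBCACABCACADCBCACA ⇒ BCA·DC·BCA·CA·C·BCA·DC·BCA·CA·BCA·CA·DC·BCA·CA·BCA·CA·BCA·DC·BCA·CA·C·BCA·DC·BCA·CA·BCA·CA·DC·BCA·CA·BCA·CA·C·BCA·DC·BCA·CA·BCA·CA
    A ↦ CA
    B ↦ DC
    C ↦ BCA
    D ↦ C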